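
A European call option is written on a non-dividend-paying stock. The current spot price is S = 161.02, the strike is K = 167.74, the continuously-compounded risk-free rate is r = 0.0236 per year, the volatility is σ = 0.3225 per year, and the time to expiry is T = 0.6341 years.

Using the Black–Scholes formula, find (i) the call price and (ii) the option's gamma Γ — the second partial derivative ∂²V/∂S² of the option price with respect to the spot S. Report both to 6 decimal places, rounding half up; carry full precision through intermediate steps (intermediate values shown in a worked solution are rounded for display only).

price = 14.637664
Γ = 0.009644

σ√T = 0.3225·√0.6341 = 0.256808
d₁ = (ln(S/K) + (r+σ²/2)T) / (σ√T) = (ln(161.02/167.74) + (0.0236+0.3225²/2)·0.6341) / 0.256808 = (-0.040887 + 0.047940) / 0.256808 = 0.027465
d₂ = d₁ − σ√T = 0.027465 − 0.256808 = -0.229343
e^{−rT} = e^{−0.0236·0.6341} = 0.985147
N(d₁) = 0.510956,  N(d₂) = 0.409301
Call price V = S·N(d₁) − K·e^{−rT}·N(d₂) = 82.274098 − 67.636434 = 14.637664
φ(d₁) = (1/√(2π))·e^{−d₁²/2} = 0.398792
Γ = φ(d₁) / (S·σ·√T) = 0.009644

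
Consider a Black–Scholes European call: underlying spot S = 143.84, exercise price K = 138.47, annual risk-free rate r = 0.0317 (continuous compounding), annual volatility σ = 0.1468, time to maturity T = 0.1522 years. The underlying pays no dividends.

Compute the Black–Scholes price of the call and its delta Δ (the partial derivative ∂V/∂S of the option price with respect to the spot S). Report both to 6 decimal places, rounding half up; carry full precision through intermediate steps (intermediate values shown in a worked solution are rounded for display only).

σ√T = 0.1468·√0.1522 = 0.057271
d₁ = (ln(S/K) + (r+σ²/2)T) / (σ√T) = (ln(143.84/138.47) + (0.0317+0.1468²/2)·0.1522) / 0.057271 = (0.038048 + 0.006465) / 0.057271 = 0.777230
d₂ = d₁ − σ√T = 0.777230 − 0.057271 = 0.719959
e^{−rT} = e^{−0.0317·0.1522} = 0.995187
N(d₁) = 0.781488,  N(d₂) = 0.764225
Call price V = S·N(d₁) − K·e^{−rT}·N(d₂) = 112.409293 − 105.312885 = 7.096408
Δ = N(d₁) = 0.781488

price = 7.096408
Δ = 0.781488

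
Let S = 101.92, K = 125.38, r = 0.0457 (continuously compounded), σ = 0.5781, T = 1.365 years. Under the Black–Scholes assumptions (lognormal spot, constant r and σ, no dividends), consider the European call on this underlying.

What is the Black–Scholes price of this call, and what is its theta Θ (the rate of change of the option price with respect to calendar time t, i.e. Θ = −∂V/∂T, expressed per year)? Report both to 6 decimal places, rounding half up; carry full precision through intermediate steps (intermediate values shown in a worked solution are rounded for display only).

price = 21.748095
Θ = -11.546864

σ√T = 0.5781·√1.365 = 0.675413
d₁ = (ln(S/K) + (r+σ²/2)T) / (σ√T) = (ln(101.92/125.38) + (0.0457+0.5781²/2)·1.365) / 0.675413 = (-0.207161 + 0.290472) / 0.675413 = 0.123348
d₂ = d₁ − σ√T = 0.123348 − 0.675413 = -0.552065
e^{−rT} = e^{−0.0457·1.365} = 0.939525
N(d₁) = 0.549084,  N(d₂) = 0.290452
Call price V = S·N(d₁) − K·e^{−rT}·N(d₂) = 55.962664 − 34.214569 = 21.748095
φ(d₁) = (1/√(2π))·e^{−d₁²/2} = 0.395919
Θ = −S·φ(d₁)·σ/(2√T) − r·K·e^{−rT}·N(d₂) = −9.983258 − 1.563606 = -11.546864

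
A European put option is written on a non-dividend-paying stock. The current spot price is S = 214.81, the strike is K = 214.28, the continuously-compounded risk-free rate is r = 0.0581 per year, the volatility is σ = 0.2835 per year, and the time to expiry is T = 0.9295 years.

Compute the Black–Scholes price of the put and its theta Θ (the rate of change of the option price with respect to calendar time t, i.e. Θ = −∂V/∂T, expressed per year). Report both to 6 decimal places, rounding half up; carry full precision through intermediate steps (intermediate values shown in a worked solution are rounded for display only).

price = 17.291559
Θ = -6.310174

σ√T = 0.2835·√0.9295 = 0.273324
d₁ = (ln(S/K) + (r+σ²/2)T) / (σ√T) = (ln(214.81/214.28) + (0.0581+0.2835²/2)·0.9295) / 0.273324 = (0.002470 + 0.091357) / 0.273324 = 0.343282
d₂ = d₁ − σ√T = 0.343282 − 0.273324 = 0.069958
e^{−rT} = e^{−0.0581·0.9295} = 0.947428
N(−d₁) = 0.365693,  N(−d₂) = 0.472113
Put price V = K·e^{−rT}·N(−d₂) − S·N(−d₁) = 95.846080 − 78.554521 = 17.291559
φ(d₁) = (1/√(2π))·e^{−d₁²/2} = 0.376115
Θ = −S·φ(d₁)·σ/(2√T) + r·K·e^{−rT}·N(−d₂) = −11.878831 + 5.568657 = -6.310174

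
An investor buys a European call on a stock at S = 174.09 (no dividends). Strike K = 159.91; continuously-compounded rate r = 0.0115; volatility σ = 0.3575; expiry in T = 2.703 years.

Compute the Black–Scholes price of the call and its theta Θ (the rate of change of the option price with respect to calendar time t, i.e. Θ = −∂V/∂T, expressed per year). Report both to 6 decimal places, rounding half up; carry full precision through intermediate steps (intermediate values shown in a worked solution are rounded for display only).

σ√T = 0.3575·√2.703 = 0.587759
d₁ = (ln(S/K) + (r+σ²/2)T) / (σ√T) = (ln(174.09/159.91) + (0.0115+0.3575²/2)·2.703) / 0.587759 = (0.084961 + 0.203815) / 0.587759 = 0.491317
d₂ = d₁ − σ√T = 0.491317 − 0.587759 = -0.096442
e^{−rT} = e^{−0.0115·2.703} = 0.969394
N(d₁) = 0.688399,  N(d₂) = 0.461585
Call price V = S·N(d₁) − K·e^{−rT}·N(d₂) = 119.843365 − 71.552928 = 48.290437
φ(d₁) = (1/√(2π))·e^{−d₁²/2} = 0.353584
Θ = −S·φ(d₁)·σ/(2√T) − r·K·e^{−rT}·N(d₂) = −6.692513 − 0.822859 = -7.515371

price = 48.290437
Θ = -7.515371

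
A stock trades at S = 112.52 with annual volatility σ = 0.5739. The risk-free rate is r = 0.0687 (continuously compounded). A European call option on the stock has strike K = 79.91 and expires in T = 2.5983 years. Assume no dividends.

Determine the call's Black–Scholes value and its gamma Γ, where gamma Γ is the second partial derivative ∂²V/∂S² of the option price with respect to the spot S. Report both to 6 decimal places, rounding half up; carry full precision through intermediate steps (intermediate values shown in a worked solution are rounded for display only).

σ√T = 0.5739·√2.5983 = 0.925083
d₁ = (ln(S/K) + (r+σ²/2)T) / (σ√T) = (ln(112.52/79.91) + (0.0687+0.5739²/2)·2.5983) / 0.925083 = (0.342230 + 0.606393) / 0.925083 = 1.025446
d₂ = d₁ − σ√T = 1.025446 − 0.925083 = 0.100362
e^{−rT} = e^{−0.0687·2.5983} = 0.836521
N(d₁) = 0.847424,  N(d₂) = 0.539972
Call price V = S·N(d₁) − K·e^{−rT}·N(d₂) = 95.352097 − 36.095176 = 59.256922
φ(d₁) = (1/√(2π))·e^{−d₁²/2} = 0.235815
Γ = φ(d₁) / (S·σ·√T) = 0.002265

price = 59.256922
Γ = 0.002265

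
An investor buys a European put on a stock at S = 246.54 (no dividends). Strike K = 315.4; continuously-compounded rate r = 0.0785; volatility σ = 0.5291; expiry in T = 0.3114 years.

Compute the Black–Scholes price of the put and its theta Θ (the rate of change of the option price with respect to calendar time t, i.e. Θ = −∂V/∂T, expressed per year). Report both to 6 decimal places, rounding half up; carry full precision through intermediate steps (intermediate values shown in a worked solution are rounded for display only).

price = 71.817973
Θ = -19.149068

σ√T = 0.5291·√0.3114 = 0.295255
d₁ = (ln(S/K) + (r+σ²/2)T) / (σ√T) = (ln(246.54/315.4) + (0.0785+0.5291²/2)·0.3114) / 0.295255 = (-0.246317 + 0.068033) / 0.295255 = -0.603834
d₂ = d₁ − σ√T = -0.603834 − 0.295255 = -0.899088
e^{−rT} = e^{−0.0785·0.3114} = 0.975851
N(−d₁) = 0.727023,  N(−d₂) = 0.815697
Put price V = K·e^{−rT}·N(−d₂) − S·N(−d₁) = 251.058187 − 179.240215 = 71.817973
φ(d₁) = (1/√(2π))·e^{−d₁²/2} = 0.332457
Θ = −S·φ(d₁)·σ/(2√T) + r·K·e^{−rT}·N(−d₂) = −38.857135 + 19.708068 = -19.149068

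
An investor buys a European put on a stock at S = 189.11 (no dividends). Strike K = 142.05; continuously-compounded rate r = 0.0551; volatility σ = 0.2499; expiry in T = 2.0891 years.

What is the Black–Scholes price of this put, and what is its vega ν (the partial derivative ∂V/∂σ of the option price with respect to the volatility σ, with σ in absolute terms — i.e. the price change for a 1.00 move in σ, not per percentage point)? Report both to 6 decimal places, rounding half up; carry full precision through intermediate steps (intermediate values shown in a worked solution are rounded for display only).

σ√T = 0.2499·√2.0891 = 0.361198
d₁ = (ln(S/K) + (r+σ²/2)T) / (σ√T) = (ln(189.11/142.05) + (0.0551+0.2499²/2)·2.0891) / 0.361198 = (0.286150 + 0.180342) / 0.361198 = 1.291510
d₂ = d₁ − σ√T = 1.291510 − 0.361198 = 0.930311
e^{−rT} = e^{−0.0551·2.0891} = 0.891269
N(−d₁) = 0.098263,  N(−d₂) = 0.176105
Put price V = K·e^{−rT}·N(−d₂) − S·N(−d₁) = 22.295717 − 18.582608 = 3.713109
φ(d₁) = (1/√(2π))·e^{−d₁²/2} = 0.173264
ν = S·φ(d₁)·√T = 47.359066

price = 3.713109
ν = 47.359066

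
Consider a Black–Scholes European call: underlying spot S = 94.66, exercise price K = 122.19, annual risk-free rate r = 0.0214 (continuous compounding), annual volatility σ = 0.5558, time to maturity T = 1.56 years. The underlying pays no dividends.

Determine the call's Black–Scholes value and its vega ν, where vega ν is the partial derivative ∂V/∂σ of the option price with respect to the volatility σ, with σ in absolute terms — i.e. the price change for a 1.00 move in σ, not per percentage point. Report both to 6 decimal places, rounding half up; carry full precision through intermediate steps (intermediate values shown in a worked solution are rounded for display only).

price = 18.530306
ν = 47.149308

σ√T = 0.5558·√1.56 = 0.694194
d₁ = (ln(S/K) + (r+σ²/2)T) / (σ√T) = (ln(94.66/122.19) + (0.0214+0.5558²/2)·1.56) / 0.694194 = (-0.255286 + 0.274337) / 0.694194 = 0.027443
d₂ = d₁ − σ√T = 0.027443 − 0.694194 = -0.666751
e^{−rT} = e^{−0.0214·1.56} = 0.967167
N(d₁) = 0.510947,  N(d₂) = 0.252466
Call price V = S·N(d₁) − K·e^{−rT}·N(d₂) = 48.366234 − 29.835928 = 18.530306
φ(d₁) = (1/√(2π))·e^{−d₁²/2} = 0.398792
ν = S·φ(d₁)·√T = 47.149308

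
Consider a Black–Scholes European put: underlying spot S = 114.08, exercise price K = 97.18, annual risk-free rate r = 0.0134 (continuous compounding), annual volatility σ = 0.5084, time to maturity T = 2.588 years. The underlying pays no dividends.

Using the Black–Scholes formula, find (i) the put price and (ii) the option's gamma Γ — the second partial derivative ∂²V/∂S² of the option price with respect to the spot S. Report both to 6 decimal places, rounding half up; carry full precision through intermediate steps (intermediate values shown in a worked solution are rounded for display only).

σ√T = 0.5084·√2.588 = 0.817876
d₁ = (ln(S/K) + (r+σ²/2)T) / (σ√T) = (ln(114.08/97.18) + (0.0134+0.5084²/2)·2.588) / 0.817876 = (0.160335 + 0.369140) / 0.817876 = 0.647378
d₂ = d₁ − σ√T = 0.647378 − 0.817876 = -0.170498
e^{−rT} = e^{−0.0134·2.588} = 0.965915
N(−d₁) = 0.258694,  N(−d₂) = 0.567691
Put price V = K·e^{−rT}·N(−d₂) − S·N(−d₁) = 53.287809 − 29.511776 = 23.776033
φ(d₁) = (1/√(2π))·e^{−d₁²/2} = 0.323522
Γ = φ(d₁) / (S·σ·√T) = 0.003467

price = 23.776033
Γ = 0.003467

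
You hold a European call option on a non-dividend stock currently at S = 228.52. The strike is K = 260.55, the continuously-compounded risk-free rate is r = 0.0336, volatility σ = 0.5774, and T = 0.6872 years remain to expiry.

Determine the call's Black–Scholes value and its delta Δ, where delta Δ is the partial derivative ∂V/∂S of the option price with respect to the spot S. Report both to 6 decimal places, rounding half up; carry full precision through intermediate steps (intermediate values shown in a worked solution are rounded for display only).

σ√T = 0.5774·√0.6872 = 0.478650
d₁ = (ln(S/K) + (r+σ²/2)T) / (σ√T) = (ln(228.52/260.55) + (0.0336+0.5774²/2)·0.6872) / 0.478650 = (-0.131171 + 0.137643) / 0.478650 = 0.013521
d₂ = d₁ − σ√T = 0.013521 − 0.478650 = -0.465129
e^{−rT} = e^{−0.0336·0.6872} = 0.977175
N(d₁) = 0.505394,  N(d₂) = 0.320920
Call price V = S·N(d₁) − K·e^{−rT}·N(d₂) = 115.492642 − 81.707019 = 33.785623
Δ = N(d₁) = 0.505394

price = 33.785623
Δ = 0.505394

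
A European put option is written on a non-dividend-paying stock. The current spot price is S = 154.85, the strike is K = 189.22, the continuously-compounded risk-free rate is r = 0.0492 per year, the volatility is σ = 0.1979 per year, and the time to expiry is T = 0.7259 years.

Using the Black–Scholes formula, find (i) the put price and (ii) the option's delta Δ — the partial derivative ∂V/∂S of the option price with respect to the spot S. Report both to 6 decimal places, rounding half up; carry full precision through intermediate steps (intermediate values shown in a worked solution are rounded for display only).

price = 30.193049
Δ = -0.814001

σ√T = 0.1979·√0.7259 = 0.168610
d₁ = (ln(S/K) + (r+σ²/2)T) / (σ√T) = (ln(154.85/189.22) + (0.0492+0.1979²/2)·0.7259) / 0.168610 = (-0.200453 + 0.049929) / 0.168610 = -0.892736
d₂ = d₁ − σ√T = -0.892736 − 0.168610 = -1.061346
e^{−rT} = e^{−0.0492·0.7259} = 0.964916
N(−d₁) = 0.814001,  N(−d₂) = 0.855734
Put price V = K·e^{−rT}·N(−d₂) − S·N(−d₁) = 156.241043 − 126.047995 = 30.193049
Δ = −N(−d₁) = -0.814001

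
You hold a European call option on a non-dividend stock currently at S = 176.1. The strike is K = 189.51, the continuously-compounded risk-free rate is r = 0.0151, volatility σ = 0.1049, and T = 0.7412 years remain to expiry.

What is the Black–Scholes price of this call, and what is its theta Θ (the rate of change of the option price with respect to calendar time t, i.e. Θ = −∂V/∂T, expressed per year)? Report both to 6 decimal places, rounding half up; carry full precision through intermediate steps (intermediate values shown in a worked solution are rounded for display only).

price = 2.387923
Θ = -4.134628

σ√T = 0.1049·√0.7412 = 0.090312
d₁ = (ln(S/K) + (r+σ²/2)T) / (σ√T) = (ln(176.1/189.51) + (0.0151+0.1049²/2)·0.7412) / 0.090312 = (-0.073390 + 0.015270) / 0.090312 = -0.643545
d₂ = d₁ − σ√T = -0.643545 − 0.090312 = -0.733857
e^{−rT} = e^{−0.0151·0.7412} = 0.988870
N(d₁) = 0.259935,  N(d₂) = 0.231518
Call price V = S·N(d₁) − K·e^{−rT}·N(d₂) = 45.774575 − 43.386652 = 2.387923
φ(d₁) = (1/√(2π))·e^{−d₁²/2} = 0.324323
Θ = −S·φ(d₁)·σ/(2√T) − r·K·e^{−rT}·N(d₂) = −3.479489 − 0.655138 = -4.134628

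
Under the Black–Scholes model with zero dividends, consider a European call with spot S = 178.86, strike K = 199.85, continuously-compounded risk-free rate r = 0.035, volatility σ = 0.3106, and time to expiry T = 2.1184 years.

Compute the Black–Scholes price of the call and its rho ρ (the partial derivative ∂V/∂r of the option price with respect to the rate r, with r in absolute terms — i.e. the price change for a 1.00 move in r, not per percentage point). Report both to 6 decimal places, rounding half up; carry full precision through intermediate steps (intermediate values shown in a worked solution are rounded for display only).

price = 29.336592
ρ = 149.081588

σ√T = 0.3106·√2.1184 = 0.452070
d₁ = (ln(S/K) + (r+σ²/2)T) / (σ√T) = (ln(178.86/199.85) + (0.035+0.3106²/2)·2.1184) / 0.452070 = (-0.110964 + 0.176328) / 0.452070 = 0.144588
d₂ = d₁ − σ√T = 0.144588 − 0.452070 = -0.307482
e^{−rT} = e^{−0.035·2.1184} = 0.928538
N(d₁) = 0.557482,  N(d₂) = 0.379238
Call price V = S·N(d₁) − K·e^{−rT}·N(d₂) = 99.711208 − 70.374616 = 29.336592
ρ = K·T·e^{−rT}·N(d₂) = 149.081588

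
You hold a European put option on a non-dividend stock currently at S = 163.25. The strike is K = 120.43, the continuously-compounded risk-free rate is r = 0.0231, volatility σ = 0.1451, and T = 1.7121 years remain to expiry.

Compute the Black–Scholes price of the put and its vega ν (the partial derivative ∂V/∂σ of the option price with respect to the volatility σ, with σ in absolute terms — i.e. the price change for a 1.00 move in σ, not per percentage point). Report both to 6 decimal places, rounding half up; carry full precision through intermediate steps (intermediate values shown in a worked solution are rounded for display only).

σ√T = 0.1451·√1.7121 = 0.189859
d₁ = (ln(S/K) + (r+σ²/2)T) / (σ√T) = (ln(163.25/120.43) + (0.0231+0.1451²/2)·1.7121) / 0.189859 = (0.304214 + 0.057573) / 0.189859 = 1.905552
d₂ = d₁ − σ√T = 1.905552 − 0.189859 = 1.715693
e^{−rT} = e^{−0.0231·1.7121} = 0.961222
N(−d₁) = 0.028354,  N(−d₂) = 0.043109
Put price V = K·e^{−rT}·N(−d₂) − S·N(−d₁) = 4.990314 − 4.628817 = 0.361497
φ(d₁) = (1/√(2π))·e^{−d₁²/2} = 0.064926
ν = S·φ(d₁)·√T = 13.868776

price = 0.361497
ν = 13.868776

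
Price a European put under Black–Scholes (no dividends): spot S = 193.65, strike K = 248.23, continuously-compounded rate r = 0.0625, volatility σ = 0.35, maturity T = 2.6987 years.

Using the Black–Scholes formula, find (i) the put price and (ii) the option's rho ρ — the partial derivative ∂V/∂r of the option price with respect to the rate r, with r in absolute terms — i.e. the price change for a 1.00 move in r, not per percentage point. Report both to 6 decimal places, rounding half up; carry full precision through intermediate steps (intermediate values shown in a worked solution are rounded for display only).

price = 54.081748
ρ = -376.305315

σ√T = 0.35·√2.6987 = 0.574970
d₁ = (ln(S/K) + (r+σ²/2)T) / (σ√T) = (ln(193.65/248.23) + (0.0625+0.35²/2)·2.6987) / 0.574970 = (-0.248303 + 0.333964) / 0.574970 = 0.148983
d₂ = d₁ − σ√T = 0.148983 − 0.574970 = -0.425987
e^{−rT} = e^{−0.0625·2.6987} = 0.844789
N(−d₁) = 0.440784,  N(−d₂) = 0.664941
Put price V = K·e^{−rT}·N(−d₂) − S·N(−d₁) = 139.439476 − 85.357728 = 54.081748
ρ = −K·T·e^{−rT}·N(−d₂) = -376.305315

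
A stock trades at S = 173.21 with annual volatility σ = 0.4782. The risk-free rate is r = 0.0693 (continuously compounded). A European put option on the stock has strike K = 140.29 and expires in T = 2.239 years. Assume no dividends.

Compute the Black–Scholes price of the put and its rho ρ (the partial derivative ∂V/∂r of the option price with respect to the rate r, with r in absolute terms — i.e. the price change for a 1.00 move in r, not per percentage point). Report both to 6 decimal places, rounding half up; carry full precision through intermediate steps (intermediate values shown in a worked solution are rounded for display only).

σ√T = 0.4782·√2.239 = 0.715544
d₁ = (ln(S/K) + (r+σ²/2)T) / (σ√T) = (ln(173.21/140.29) + (0.0693+0.4782²/2)·2.239) / 0.715544 = (0.210793 + 0.411165) / 0.715544 = 0.869209
d₂ = d₁ − σ√T = 0.869209 − 0.715544 = 0.153665
e^{−rT} = e^{−0.0693·2.239} = 0.856276
N(−d₁) = 0.192366,  N(−d₂) = 0.438937
Put price V = K·e^{−rT}·N(−d₂) − S·N(−d₁) = 52.728174 − 33.319788 = 19.408386
ρ = −K·T·e^{−rT}·N(−d₂) = -118.058382

price = 19.408386
ρ = -118.058382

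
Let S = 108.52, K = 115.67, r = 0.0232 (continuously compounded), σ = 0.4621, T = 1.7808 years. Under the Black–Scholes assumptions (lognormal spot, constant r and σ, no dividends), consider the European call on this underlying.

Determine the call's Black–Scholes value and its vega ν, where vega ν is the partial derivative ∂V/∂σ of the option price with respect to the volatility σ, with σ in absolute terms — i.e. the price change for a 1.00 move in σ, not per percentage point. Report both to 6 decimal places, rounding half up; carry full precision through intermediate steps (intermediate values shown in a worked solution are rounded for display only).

σ√T = 0.4621·√1.7808 = 0.616657
d₁ = (ln(S/K) + (r+σ²/2)T) / (σ√T) = (ln(108.52/115.67) + (0.0232+0.4621²/2)·1.7808) / 0.616657 = (-0.063807 + 0.231447) / 0.616657 = 0.271854
d₂ = d₁ − σ√T = 0.271854 − 0.616657 = -0.344803
e^{−rT} = e^{−0.0232·1.7808} = 0.959527
N(d₁) = 0.607133,  N(d₂) = 0.365121
Call price V = S·N(d₁) − K·e^{−rT}·N(d₂) = 65.886053 − 40.524268 = 25.361786
φ(d₁) = (1/√(2π))·e^{−d₁²/2} = 0.384470
ν = S·φ(d₁)·√T = 55.677440

price = 25.361786
ν = 55.677440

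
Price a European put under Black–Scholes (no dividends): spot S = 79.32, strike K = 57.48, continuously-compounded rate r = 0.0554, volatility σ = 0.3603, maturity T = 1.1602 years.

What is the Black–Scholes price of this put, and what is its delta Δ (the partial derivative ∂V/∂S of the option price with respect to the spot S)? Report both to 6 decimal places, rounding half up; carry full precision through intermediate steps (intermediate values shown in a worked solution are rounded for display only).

price = 2.107260
Δ = -0.117120

σ√T = 0.3603·√1.1602 = 0.388088
d₁ = (ln(S/K) + (r+σ²/2)T) / (σ√T) = (ln(79.32/57.48) + (0.0554+0.3603²/2)·1.1602) / 0.388088 = (0.322053 + 0.139581) / 0.388088 = 1.189509
d₂ = d₁ − σ√T = 1.189509 − 0.388088 = 0.801420
e^{−rT} = e^{−0.0554·1.1602} = 0.937747
N(−d₁) = 0.117120,  N(−d₂) = 0.211444
Put price V = K·e^{−rT}·N(−d₂) − S·N(−d₁) = 11.397198 − 9.289938 = 2.107260
Δ = −N(−d₁) = -0.117120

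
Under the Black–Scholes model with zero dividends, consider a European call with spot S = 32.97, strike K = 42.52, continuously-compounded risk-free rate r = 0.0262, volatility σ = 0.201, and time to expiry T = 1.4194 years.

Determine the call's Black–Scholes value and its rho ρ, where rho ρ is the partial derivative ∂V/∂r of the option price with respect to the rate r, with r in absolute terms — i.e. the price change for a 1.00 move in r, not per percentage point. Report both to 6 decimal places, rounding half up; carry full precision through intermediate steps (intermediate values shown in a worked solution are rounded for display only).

price = 0.868836
ρ = 8.855173

σ√T = 0.201·√1.4194 = 0.239469
d₁ = (ln(S/K) + (r+σ²/2)T) / (σ√T) = (ln(32.97/42.52) + (0.0262+0.201²/2)·1.4194) / 0.239469 = (-0.254376 + 0.065861) / 0.239469 = -0.787225
d₂ = d₁ − σ√T = -0.787225 − 0.239469 = -1.026694
e^{−rT} = e^{−0.0262·1.4194} = 0.963495
N(d₁) = 0.215575,  N(d₂) = 0.152282
Call price V = S·N(d₁) − K·e^{−rT}·N(d₂) = 7.107510 − 6.238674 = 0.868836
ρ = K·T·e^{−rT}·N(d₂) = 8.855173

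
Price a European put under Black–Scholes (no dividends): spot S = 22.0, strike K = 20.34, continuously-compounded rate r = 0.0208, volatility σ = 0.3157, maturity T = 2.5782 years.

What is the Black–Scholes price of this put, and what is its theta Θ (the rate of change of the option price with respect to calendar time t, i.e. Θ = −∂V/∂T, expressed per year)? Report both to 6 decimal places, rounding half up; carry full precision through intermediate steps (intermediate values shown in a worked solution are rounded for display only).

σ√T = 0.3157·√2.5782 = 0.506912
d₁ = (ln(S/K) + (r+σ²/2)T) / (σ√T) = (ln(22.0/20.34) + (0.0208+0.3157²/2)·2.5782) / 0.506912 = (0.078453 + 0.182107) / 0.506912 = 0.514013
d₂ = d₁ − σ√T = 0.514013 − 0.506912 = 0.007101
e^{−rT} = e^{−0.0208·2.5782} = 0.947786
N(−d₁) = 0.303621,  N(−d₂) = 0.497167
Put price V = K·e^{−rT}·N(−d₂) − S·N(−d₁) = 9.584372 − 6.679670 = 2.904702
φ(d₁) = (1/√(2π))·e^{−d₁²/2} = 0.349573
Θ = −S·φ(d₁)·σ/(2√T) + r·K·e^{−rT}·N(−d₂) = −0.756043 + 0.199355 = -0.556688

price = 2.904702
Θ = -0.556688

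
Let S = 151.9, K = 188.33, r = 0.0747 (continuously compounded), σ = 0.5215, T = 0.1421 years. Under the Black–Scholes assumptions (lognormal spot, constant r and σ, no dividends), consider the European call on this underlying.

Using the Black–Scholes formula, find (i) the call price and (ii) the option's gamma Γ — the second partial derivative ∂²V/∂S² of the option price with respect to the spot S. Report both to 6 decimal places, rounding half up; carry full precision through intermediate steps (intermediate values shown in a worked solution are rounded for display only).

price = 2.546339
Γ = 0.008579

σ√T = 0.5215·√0.1421 = 0.196585
d₁ = (ln(S/K) + (r+σ²/2)T) / (σ√T) = (ln(151.9/188.33) + (0.0747+0.5215²/2)·0.1421) / 0.196585 = (-0.214973 + 0.029938) / 0.196585 = -0.941247
d₂ = d₁ − σ√T = -0.941247 − 0.196585 = -1.137833
e^{−rT} = e^{−0.0747·0.1421} = 0.989441
N(d₁) = 0.173289,  N(d₂) = 0.127595
Call price V = S·N(d₁) − K·e^{−rT}·N(d₂) = 26.322604 − 23.776265 = 2.546339
φ(d₁) = (1/√(2π))·e^{−d₁²/2} = 0.256171
Γ = φ(d₁) / (S·σ·√T) = 0.008579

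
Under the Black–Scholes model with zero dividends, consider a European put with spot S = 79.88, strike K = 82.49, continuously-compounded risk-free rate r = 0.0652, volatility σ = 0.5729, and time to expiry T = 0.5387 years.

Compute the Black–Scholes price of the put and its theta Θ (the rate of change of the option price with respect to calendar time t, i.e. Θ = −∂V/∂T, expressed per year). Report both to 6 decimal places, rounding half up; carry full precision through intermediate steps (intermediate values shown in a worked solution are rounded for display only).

price = 13.163878
Θ = -9.132615

σ√T = 0.5729·√0.5387 = 0.420487
d₁ = (ln(S/K) + (r+σ²/2)T) / (σ√T) = (ln(79.88/82.49) + (0.0652+0.5729²/2)·0.5387) / 0.420487 = (-0.032152 + 0.123528) / 0.420487 = 0.217311
d₂ = d₁ − σ√T = 0.217311 − 0.420487 = -0.203176
e^{−rT} = e^{−0.0652·0.5387} = 0.965486
N(−d₁) = 0.413983,  N(−d₂) = 0.580501
Put price V = K·e^{−rT}·N(−d₂) − S·N(−d₁) = 46.232852 − 33.068974 = 13.163878
φ(d₁) = (1/√(2π))·e^{−d₁²/2} = 0.389633
Θ = −S·φ(d₁)·σ/(2√T) + r·K·e^{−rT}·N(−d₂) = −12.146997 + 3.014382 = -9.132615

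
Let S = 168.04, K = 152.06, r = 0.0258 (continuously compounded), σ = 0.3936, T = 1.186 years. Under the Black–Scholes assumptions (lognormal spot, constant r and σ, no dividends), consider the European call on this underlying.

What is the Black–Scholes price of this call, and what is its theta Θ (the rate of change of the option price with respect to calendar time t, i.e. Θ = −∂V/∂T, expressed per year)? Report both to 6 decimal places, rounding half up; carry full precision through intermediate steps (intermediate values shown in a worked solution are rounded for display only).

σ√T = 0.3936·√1.186 = 0.428645
d₁ = (ln(S/K) + (r+σ²/2)T) / (σ√T) = (ln(168.04/152.06) + (0.0258+0.3936²/2)·1.186) / 0.428645 = (0.099927 + 0.122467) / 0.428645 = 0.518830
d₂ = d₁ − σ√T = 0.518830 − 0.428645 = 0.090186
e^{−rT} = e^{−0.0258·1.186} = 0.969865
N(d₁) = 0.698060,  N(d₂) = 0.535930
Call price V = S·N(d₁) − K·e^{−rT}·N(d₂) = 117.302072 − 79.037691 = 38.264381
φ(d₁) = (1/√(2π))·e^{−d₁²/2} = 0.348704
Θ = −S·φ(d₁)·σ/(2√T) − r·K·e^{−rT}·N(d₂) = −10.588947 − 2.039172 = -12.628119

price = 38.264381
Θ = -12.628119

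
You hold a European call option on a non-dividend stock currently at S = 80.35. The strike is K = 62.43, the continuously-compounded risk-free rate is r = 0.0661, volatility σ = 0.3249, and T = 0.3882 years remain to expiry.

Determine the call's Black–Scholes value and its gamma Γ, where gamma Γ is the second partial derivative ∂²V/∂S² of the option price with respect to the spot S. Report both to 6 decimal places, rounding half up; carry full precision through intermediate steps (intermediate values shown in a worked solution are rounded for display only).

σ√T = 0.3249·√0.3882 = 0.202431
d₁ = (ln(S/K) + (r+σ²/2)T) / (σ√T) = (ln(80.35/62.43) + (0.0661+0.3249²/2)·0.3882) / 0.202431 = (0.252346 + 0.046149) / 0.202431 = 1.474552
d₂ = d₁ − σ√T = 1.474552 − 0.202431 = 1.272121
e^{−rT} = e^{−0.0661·0.3882} = 0.974666
N(d₁) = 0.929834,  N(d₂) = 0.898335
Call price V = S·N(d₁) − K·e^{−rT}·N(d₂) = 74.712122 − 54.662264 = 20.049858
φ(d₁) = (1/√(2π))·e^{−d₁²/2} = 0.134514
Γ = φ(d₁) / (S·σ·√T) = 0.008270

price = 20.049858
Γ = 0.008270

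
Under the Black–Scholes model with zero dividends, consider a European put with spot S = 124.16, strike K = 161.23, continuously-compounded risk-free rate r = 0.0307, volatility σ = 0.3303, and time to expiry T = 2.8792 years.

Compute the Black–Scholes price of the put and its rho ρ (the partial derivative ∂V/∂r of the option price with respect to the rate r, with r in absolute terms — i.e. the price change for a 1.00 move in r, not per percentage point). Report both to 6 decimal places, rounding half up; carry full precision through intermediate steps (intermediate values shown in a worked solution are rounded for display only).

price = 43.076987
ρ = -306.790932

σ√T = 0.3303·√2.8792 = 0.560460
d₁ = (ln(S/K) + (r+σ²/2)T) / (σ√T) = (ln(124.16/161.23) + (0.0307+0.3303²/2)·2.8792) / 0.560460 = (-0.261261 + 0.245449) / 0.560460 = -0.028212
d₂ = d₁ − σ√T = -0.028212 − 0.560460 = -0.588672
e^{−rT} = e^{−0.0307·2.8792} = 0.915402
N(−d₁) = 0.511254,  N(−d₂) = 0.721959
Put price V = K·e^{−rT}·N(−d₂) − S·N(−d₁) = 106.554228 − 63.477241 = 43.076987
ρ = −K·T·e^{−rT}·N(−d₂) = -306.790932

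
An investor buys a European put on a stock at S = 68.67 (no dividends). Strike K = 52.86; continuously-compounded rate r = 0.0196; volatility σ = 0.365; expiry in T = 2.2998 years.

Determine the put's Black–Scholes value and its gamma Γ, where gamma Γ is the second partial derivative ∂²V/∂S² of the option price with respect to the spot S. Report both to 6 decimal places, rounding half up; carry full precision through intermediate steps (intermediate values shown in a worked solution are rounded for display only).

price = 5.803443
Γ = 0.007432

σ√T = 0.365·√2.2998 = 0.553526
d₁ = (ln(S/K) + (r+σ²/2)T) / (σ√T) = (ln(68.67/52.86) + (0.0196+0.365²/2)·2.2998) / 0.553526 = (0.261666 + 0.198272) / 0.553526 = 0.830922
d₂ = d₁ − σ√T = 0.830922 − 0.553526 = 0.277397
e^{−rT} = e^{−0.0196·2.2998} = 0.955925
N(−d₁) = 0.203009,  N(−d₂) = 0.390738
Put price V = K·e^{−rT}·N(−d₂) − S·N(−d₁) = 19.744053 − 13.940610 = 5.803443
φ(d₁) = (1/√(2π))·e^{−d₁²/2} = 0.282478
Γ = φ(d₁) / (S·σ·√T) = 0.007432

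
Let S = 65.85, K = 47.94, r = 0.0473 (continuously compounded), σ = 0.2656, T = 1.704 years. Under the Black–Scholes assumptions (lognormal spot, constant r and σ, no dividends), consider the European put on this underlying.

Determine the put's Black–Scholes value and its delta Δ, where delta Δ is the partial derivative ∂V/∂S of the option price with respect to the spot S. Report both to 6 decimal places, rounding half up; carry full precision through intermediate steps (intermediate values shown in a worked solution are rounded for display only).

σ√T = 0.2656·√1.704 = 0.346707
d₁ = (ln(S/K) + (r+σ²/2)T) / (σ√T) = (ln(65.85/47.94) + (0.0473+0.2656²/2)·1.704) / 0.346707 = (0.317429 + 0.140702) / 0.346707 = 1.321378
d₂ = d₁ − σ√T = 1.321378 − 0.346707 = 0.974671
e^{−rT} = e^{−0.0473·1.704} = 0.922563
N(−d₁) = 0.093188,  N(−d₂) = 0.164862
Put price V = K·e^{−rT}·N(−d₂) − S·N(−d₁) = 7.291454 − 6.136406 = 1.155047
Δ = −N(−d₁) = -0.093188

price = 1.155047
Δ = -0.093188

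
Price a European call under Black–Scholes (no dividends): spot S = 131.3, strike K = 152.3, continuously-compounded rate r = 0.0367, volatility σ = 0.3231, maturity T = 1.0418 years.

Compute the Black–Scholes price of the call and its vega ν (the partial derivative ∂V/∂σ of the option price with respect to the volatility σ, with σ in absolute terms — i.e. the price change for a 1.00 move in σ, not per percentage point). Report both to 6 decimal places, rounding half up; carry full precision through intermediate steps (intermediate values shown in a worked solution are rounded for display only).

price = 11.549206
ν = 52.706026

σ√T = 0.3231·√1.0418 = 0.329784
d₁ = (ln(S/K) + (r+σ²/2)T) / (σ√T) = (ln(131.3/152.3) + (0.0367+0.3231²/2)·1.0418) / 0.329784 = (-0.148367 + 0.092613) / 0.329784 = -0.169065
d₂ = d₁ − σ√T = -0.169065 − 0.329784 = -0.498848
e^{−rT} = e^{−0.0367·1.0418} = 0.962488
N(d₁) = 0.432873,  N(d₂) = 0.308943
Call price V = S·N(d₁) − K·e^{−rT}·N(d₂) = 56.836207 − 45.287000 = 11.549206
φ(d₁) = (1/√(2π))·e^{−d₁²/2} = 0.393281
ν = S·φ(d₁)·√T = 52.706026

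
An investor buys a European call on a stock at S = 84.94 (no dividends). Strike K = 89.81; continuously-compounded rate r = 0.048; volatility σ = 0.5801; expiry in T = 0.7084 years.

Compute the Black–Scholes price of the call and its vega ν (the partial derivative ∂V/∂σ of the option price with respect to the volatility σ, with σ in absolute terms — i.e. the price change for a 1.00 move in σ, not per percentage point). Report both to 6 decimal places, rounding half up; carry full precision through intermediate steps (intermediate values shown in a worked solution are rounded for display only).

price = 15.644471
ν = 27.958377

σ√T = 0.5801·√0.7084 = 0.488250
d₁ = (ln(S/K) + (r+σ²/2)T) / (σ√T) = (ln(84.94/89.81) + (0.048+0.5801²/2)·0.7084) / 0.488250 = (-0.055751 + 0.153197) / 0.488250 = 0.199582
d₂ = d₁ − σ√T = 0.199582 − 0.488250 = -0.288668
e^{−rT} = e^{−0.048·0.7084} = 0.966568
N(d₁) = 0.579096,  N(d₂) = 0.386418
Call price V = S·N(d₁) − K·e^{−rT}·N(d₂) = 49.188441 − 33.543970 = 15.644471
φ(d₁) = (1/√(2π))·e^{−d₁²/2} = 0.391075
ν = S·φ(d₁)·√T = 27.958377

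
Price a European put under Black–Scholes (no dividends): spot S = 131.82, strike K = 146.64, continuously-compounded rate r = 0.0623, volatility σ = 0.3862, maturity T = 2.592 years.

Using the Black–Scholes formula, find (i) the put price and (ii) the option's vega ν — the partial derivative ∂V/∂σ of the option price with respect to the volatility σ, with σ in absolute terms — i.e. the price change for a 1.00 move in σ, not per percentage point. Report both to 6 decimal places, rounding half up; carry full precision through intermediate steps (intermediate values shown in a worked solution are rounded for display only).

σ√T = 0.3862·√2.592 = 0.621770
d₁ = (ln(S/K) + (r+σ²/2)T) / (σ√T) = (ln(131.82/146.64) + (0.0623+0.3862²/2)·2.592) / 0.621770 = (-0.106543 + 0.354781) / 0.621770 = 0.399243
d₂ = d₁ − σ√T = 0.399243 − 0.621770 = -0.222527
e^{−rT} = e^{−0.0623·2.592} = 0.850882
N(−d₁) = 0.344857,  N(−d₂) = 0.588048
Put price V = K·e^{−rT}·N(−d₂) − S·N(−d₁) = 73.372749 − 45.459060 = 27.913688
φ(d₁) = (1/√(2π))·e^{−d₁²/2} = 0.368382
ν = S·φ(d₁)·√T = 78.180185

price = 27.913688
ν = 78.180185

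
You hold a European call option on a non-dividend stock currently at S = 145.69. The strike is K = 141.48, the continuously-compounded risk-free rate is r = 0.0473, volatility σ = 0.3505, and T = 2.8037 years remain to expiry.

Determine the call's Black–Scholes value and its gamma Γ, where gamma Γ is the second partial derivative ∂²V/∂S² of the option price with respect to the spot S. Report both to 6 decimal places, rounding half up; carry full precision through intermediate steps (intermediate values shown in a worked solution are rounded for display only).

σ√T = 0.3505·√2.8037 = 0.586886
d₁ = (ln(S/K) + (r+σ²/2)T) / (σ√T) = (ln(145.69/141.48) + (0.0473+0.3505²/2)·2.8037) / 0.586886 = (0.029323 + 0.304833) / 0.586886 = 0.569370
d₂ = d₁ − σ√T = 0.569370 − 0.586886 = -0.017516
e^{−rT} = e^{−0.0473·2.8037} = 0.875802
N(d₁) = 0.715447,  N(d₂) = 0.493012
Call price V = S·N(d₁) − K·e^{−rT}·N(d₂) = 104.233544 − 61.088435 = 43.145109
φ(d₁) = (1/√(2π))·e^{−d₁²/2} = 0.339246
Γ = φ(d₁) / (S·σ·√T) = 0.003968

price = 43.145109
Γ = 0.003968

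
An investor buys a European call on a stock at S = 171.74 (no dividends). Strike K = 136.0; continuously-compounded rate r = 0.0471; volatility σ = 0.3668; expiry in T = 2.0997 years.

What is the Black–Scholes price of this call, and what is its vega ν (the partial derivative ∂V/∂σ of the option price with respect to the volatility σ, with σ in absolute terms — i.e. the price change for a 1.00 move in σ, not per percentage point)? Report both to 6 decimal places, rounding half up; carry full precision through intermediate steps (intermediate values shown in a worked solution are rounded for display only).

σ√T = 0.3668·√2.0997 = 0.531506
d₁ = (ln(S/K) + (r+σ²/2)T) / (σ√T) = (ln(171.74/136.0) + (0.0471+0.3668²/2)·2.0997) / 0.531506 = (0.233327 + 0.240145) / 0.531506 = 0.890812
d₂ = d₁ − σ√T = 0.890812 − 0.531506 = 0.359307
e^{−rT} = e^{−0.0471·2.0997} = 0.905837
N(d₁) = 0.813485,  N(d₂) = 0.640317
Call price V = S·N(d₁) − K·e^{−rT}·N(d₂) = 139.707926 − 78.883124 = 60.824802
φ(d₁) = (1/√(2π))·e^{−d₁²/2} = 0.268283
ν = S·φ(d₁)·√T = 66.764206

price = 60.824802
ν = 66.764206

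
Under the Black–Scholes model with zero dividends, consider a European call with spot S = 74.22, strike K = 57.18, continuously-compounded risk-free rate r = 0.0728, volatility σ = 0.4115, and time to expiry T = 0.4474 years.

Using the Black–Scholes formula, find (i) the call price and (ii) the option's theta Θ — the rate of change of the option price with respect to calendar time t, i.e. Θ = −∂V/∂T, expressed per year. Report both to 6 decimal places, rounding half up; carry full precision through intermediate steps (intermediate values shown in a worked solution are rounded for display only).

σ√T = 0.4115·√0.4474 = 0.275244
d₁ = (ln(S/K) + (r+σ²/2)T) / (σ√T) = (ln(74.22/57.18) + (0.0728+0.4115²/2)·0.4474) / 0.275244 = (0.260829 + 0.070450) / 0.275244 = 1.203586
d₂ = d₁ − σ√T = 1.203586 − 0.275244 = 0.928342
e^{−rT} = e^{−0.0728·0.4474} = 0.967954
N(d₁) = 0.885625,  N(d₂) = 0.823385
Call price V = S·N(d₁) − K·e^{−rT}·N(d₂) = 65.731102 − 45.572387 = 20.158715
φ(d₁) = (1/√(2π))·e^{−d₁²/2} = 0.193351
Θ = −S·φ(d₁)·σ/(2√T) − r·K·e^{−rT}·N(d₂) = −4.414273 − 3.317670 = -7.731943

price = 20.158715
Θ = -7.731943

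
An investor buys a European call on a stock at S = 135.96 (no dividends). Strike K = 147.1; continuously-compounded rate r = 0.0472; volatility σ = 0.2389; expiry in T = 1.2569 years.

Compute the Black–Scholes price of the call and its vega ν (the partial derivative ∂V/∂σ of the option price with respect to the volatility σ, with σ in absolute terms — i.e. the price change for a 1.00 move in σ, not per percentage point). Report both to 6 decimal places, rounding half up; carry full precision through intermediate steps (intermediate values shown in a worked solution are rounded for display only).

σ√T = 0.2389·√1.2569 = 0.267834
d₁ = (ln(S/K) + (r+σ²/2)T) / (σ√T) = (ln(135.96/147.1) + (0.0472+0.2389²/2)·1.2569) / 0.267834 = (-0.078752 + 0.095193) / 0.267834 = 0.061387
d₂ = d₁ − σ√T = 0.061387 − 0.267834 = -0.206448
e^{−rT} = e^{−0.0472·1.2569} = 0.942400
N(d₁) = 0.524474,  N(d₂) = 0.418221
Call price V = S·N(d₁) − K·e^{−rT}·N(d₂) = 71.307528 − 57.976659 = 13.330869
φ(d₁) = (1/√(2π))·e^{−d₁²/2} = 0.398191
ν = S·φ(d₁)·√T = 60.695055

price = 13.330869
ν = 60.695055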